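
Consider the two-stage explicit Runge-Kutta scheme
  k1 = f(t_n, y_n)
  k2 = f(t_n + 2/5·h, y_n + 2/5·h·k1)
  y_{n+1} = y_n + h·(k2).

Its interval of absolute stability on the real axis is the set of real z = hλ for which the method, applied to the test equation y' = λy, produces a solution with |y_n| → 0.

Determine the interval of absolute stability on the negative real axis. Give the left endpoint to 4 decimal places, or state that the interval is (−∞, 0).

z∈(-2.5000,0).

Set f=λy, z=hλ:
  k1=λy_n ⇒ h·k1=z·y_n;  k2=λ(1+2/5z)y_n ⇒ h·k2=z(1+2/5z)y_n
  y_{n+1}/y_n = 1 + z(1+2/5z) = 1 + z + 2/5z²
  R(z) = 1 + z + 2/5z².

Find x<0 with |R(x)|<1.
x=-0.6: |R|=0.5440
R=1: x+2/5x²=0 ⇒ x=−5/2=-2.5000; min R=1−1/(4·2/5)=0.3750>−1
Confirm numerically:
  x=-2.241: |R|=0.76783 <1
  x=-1.505: |R|=0.40101 <1
  x=-1.497: |R|=0.39940 <1
  x=-1.151: |R|=0.37892 <1
  x=-2.921: |R|=1.49190 >1
  x=-2.832: |R|=1.37609 >1
Stable set (-2.5000, 0).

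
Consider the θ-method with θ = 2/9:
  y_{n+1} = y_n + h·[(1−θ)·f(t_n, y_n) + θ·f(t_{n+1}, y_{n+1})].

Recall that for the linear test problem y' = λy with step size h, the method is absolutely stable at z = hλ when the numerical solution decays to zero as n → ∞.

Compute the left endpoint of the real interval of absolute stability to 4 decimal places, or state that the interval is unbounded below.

z* = -3.6000.

Test eqn y'=λy, z=hλ:
  y_{n+1} = y_n + z·[7/9·y_n + 2/9·y_{n+1}] ⇒ (1 − 2/9z)y_{n+1} = (1 + 7/9z)y_n
  R(z) = (1 + 7/9z)/(1 − 2/9z).

Need |R(x)|<1, x<0.
x=-0.65: |R|=0.4320
R=−1: 1+7/9x = −1+2/9x ⇒ -5/9x=2 ⇒ x=2/(-5/9)=-3.6000
Confirm numerically:
  x=-3.335: |R|=0.91544 <1
  x=-2.834: |R|=0.73889 <1
  x=-2.432: |R|=0.57877 <1
  x=-4.106: |R|=1.14699 >1
  x=-3.918: |R|=1.09444 >1
  x=-3.647: |R|=1.01442 >1
Interval (-3.6000, 0).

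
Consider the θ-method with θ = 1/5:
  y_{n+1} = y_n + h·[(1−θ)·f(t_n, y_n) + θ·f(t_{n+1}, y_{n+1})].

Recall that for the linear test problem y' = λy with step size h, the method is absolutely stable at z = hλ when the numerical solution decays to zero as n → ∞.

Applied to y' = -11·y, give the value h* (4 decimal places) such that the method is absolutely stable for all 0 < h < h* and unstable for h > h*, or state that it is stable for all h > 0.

On y'=λy, z=hλ:
  y_{n+1} = y_n + z·[4/5·y_n + 1/5·y_{n+1}] ⇒ (1 − 1/5z)y_{n+1} = (1 + 4/5z)y_n
  Hence R(z) = (1 + 4/5z)/(1 − 1/5z).

Boundary: |R(x)|=1, x<0.
x=-0.75: |R|=0.3478
R=−1: 1+4/5x = −1+1/5x ⇒ -3/5x=2 ⇒ x=2/(-3/5)=-3.3333
Confirm numerically:
  x=-2.633: |R|=0.72475 <1
  x=-2.266: |R|=0.55932 <1
  x=-1.791: |R|=0.31866 <1
  x=-3.916: |R|=1.19605 >1
  x=-3.436: |R|=1.03651 >1
  x=-3.383: |R|=1.01777 >1
Interval (-3.3333, 0).

(-3.3333,0); λ=-11 ⇒ h* = (10/3)/11 = 0.3030.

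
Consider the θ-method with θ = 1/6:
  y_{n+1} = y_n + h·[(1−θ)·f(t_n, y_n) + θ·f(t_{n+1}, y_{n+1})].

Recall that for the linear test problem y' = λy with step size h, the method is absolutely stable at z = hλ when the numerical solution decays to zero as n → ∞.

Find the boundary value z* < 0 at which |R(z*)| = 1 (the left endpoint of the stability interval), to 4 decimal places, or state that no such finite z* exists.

left endpoint -3.0000.

With y'=λy (z=hλ):
  y_{n+1} = y_n + z·[5/6·y_n + 1/6·y_{n+1}] ⇒ (1 − 1/6z)y_{n+1} = (1 + 5/6z)y_n
  Hence R(z) = (1 + 5/6z)/(1 − 1/6z).

Find x<0 with |R(x)|<1.
x=-1.41: |R|=0.1417
R=−1: 1+5/6x = −1+1/6x ⇒ -2/3x=2 ⇒ x=2/(-2/3)=-3.0000
Confirm numerically:
  x=-2.854: |R|=0.93404 <1
  x=-2.852: |R|=0.93312 <1
  x=-2.413: |R|=0.72091 <1
  x=-3.595: |R|=1.24805 >1
  x=-3.286: |R|=1.12320 >1
  x=-3.079: |R|=1.03481 >1
So |R|<1 on (-3.0000, 0).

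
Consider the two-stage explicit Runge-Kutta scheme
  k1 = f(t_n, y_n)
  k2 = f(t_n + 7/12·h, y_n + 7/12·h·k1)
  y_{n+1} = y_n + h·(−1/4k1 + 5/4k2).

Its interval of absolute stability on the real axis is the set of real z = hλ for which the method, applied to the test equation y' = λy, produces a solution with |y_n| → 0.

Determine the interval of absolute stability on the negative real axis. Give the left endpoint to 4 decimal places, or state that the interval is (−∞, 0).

On y'=λy, z=hλ:
  k1=λy_n ⇒ h·k1=z·y_n;  k2=λ(1+7/12z)y_n ⇒ h·k2=z(1+7/12z)y_n
  y_{n+1}/y_n = 1 − 1/4z + 5/4z(1+7/12z) = 1 + z + 35/48z²
  ⇒ R(z) = 1 + z + 35/48z².

Boundary: |R(x)|=1, x<0.
x=-0.64: |R|=0.6587
R=1: x+35/48x²=0 ⇒ x=−48/35=-1.3714; min R=1−1/(4·35/48)=0.6571>−1
Confirm numerically:
  x=-1.340: |R|=0.96929 <1
  x=-0.835: |R|=0.67339 <1
  x=-0.616: |R|=0.66069 <1
  x=-1.764: |R|=1.50494 >1
  x=-1.742: |R|=1.47070 >1
  x=-1.671: |R|=1.36501 >1
So |R|<1 on (-1.3714, 0).

(-1.3714, 0).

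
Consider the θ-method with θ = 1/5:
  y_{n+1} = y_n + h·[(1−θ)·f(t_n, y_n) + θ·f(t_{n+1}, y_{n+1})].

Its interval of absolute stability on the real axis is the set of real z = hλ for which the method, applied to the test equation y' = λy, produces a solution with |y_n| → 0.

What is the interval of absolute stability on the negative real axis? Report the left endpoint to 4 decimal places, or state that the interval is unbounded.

(-3.3333, 0).

Test eqn y'=λy, z=hλ:
  y_{n+1} = y_n + z·[4/5·y_n + 1/5·y_{n+1}] ⇒ (1 − 1/5z)y_{n+1} = (1 + 4/5z)y_n
  Hence R(z) = (1 + 4/5z)/(1 − 1/5z).

Find x<0 with |R(x)|<1.
x=-1.02: |R|=0.1528
R=−1: 1+4/5x = −1+1/5x ⇒ -3/5x=2 ⇒ x=2/(-3/5)=-3.3333
Confirm numerically:
  x=-2.356: |R|=0.60141 <1
  x=-1.948: |R|=0.40184 <1
  x=-1.626: |R|=0.22698 <1
  x=-3.623: |R|=1.10078 >1
  x=-3.493: |R|=1.05640 >1
So |R|<1 on (-3.3333, 0).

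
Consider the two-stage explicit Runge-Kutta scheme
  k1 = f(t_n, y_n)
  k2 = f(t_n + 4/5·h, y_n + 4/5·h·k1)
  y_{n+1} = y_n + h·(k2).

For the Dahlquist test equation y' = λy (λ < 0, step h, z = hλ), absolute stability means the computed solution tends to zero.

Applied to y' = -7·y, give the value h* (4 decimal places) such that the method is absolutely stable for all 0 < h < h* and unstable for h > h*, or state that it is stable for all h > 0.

Set f=λy, z=hλ:
  k1=λy_n ⇒ h·k1=z·y_n;  k2=λ(1+4/5z)y_n ⇒ h·k2=z(1+4/5z)y_n
  y_{n+1}/y_n = 1 + z(1+4/5z) = 1 + z + 4/5z²
  ⇒ R(z) = 1 + z + 4/5z².

Boundary: |R(x)|=1, x<0.
x=-0.49: |R|=0.7021
R=1: x+4/5x²=0 ⇒ x=−5/4=-1.2500; min R=1−1/(4·4/5)=0.6875>−1
Confirm numerically:
  x=-0.945: |R|=0.76942 <1
  x=-0.930: |R|=0.76192 <1
  x=-0.876: |R|=0.73790 <1
  x=-1.458: |R|=1.24261 >1
  x=-1.409: |R|=1.17922 >1
Interval (-1.2500, 0).

(-1.2500,0); λ=-7 ⇒ h* = (5/4)/7 = 0.1786.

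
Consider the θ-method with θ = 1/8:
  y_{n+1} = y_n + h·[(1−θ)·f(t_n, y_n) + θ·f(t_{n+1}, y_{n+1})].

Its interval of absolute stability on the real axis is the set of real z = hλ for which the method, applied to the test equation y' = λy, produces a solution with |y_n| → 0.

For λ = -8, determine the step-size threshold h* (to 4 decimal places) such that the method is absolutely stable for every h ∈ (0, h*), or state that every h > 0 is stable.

Set f=λy, z=hλ:
  y_{n+1} = y_n + z·[7/8·y_n + 1/8·y_{n+1}] ⇒ (1 − 1/8z)y_{n+1} = (1 + 7/8z)y_n
  R(z) = (1 + 7/8z)/(1 − 1/8z).

Boundary: |R(x)|=1, x<0.
x=-1.34: |R|=0.1478
R=−1: 1+7/8x = −1+1/8x ⇒ -3/4x=2 ⇒ x=2/(-3/4)=-2.6667
Confirm numerically:
  x=-2.550: |R|=0.93365 <1
  x=-2.283: |R|=0.77614 <1
  x=-2.121: |R|=0.67651 <1
  x=-1.541: |R|=0.29211 <1
  x=-3.219: |R|=1.29539 >1
  x=-2.849: |R|=1.10084 >1
So |R|<1 on (-2.6667, 0).

(-2.6667,0); λ=-8 ⇒ h* = (8/3)/8 = 0.3333.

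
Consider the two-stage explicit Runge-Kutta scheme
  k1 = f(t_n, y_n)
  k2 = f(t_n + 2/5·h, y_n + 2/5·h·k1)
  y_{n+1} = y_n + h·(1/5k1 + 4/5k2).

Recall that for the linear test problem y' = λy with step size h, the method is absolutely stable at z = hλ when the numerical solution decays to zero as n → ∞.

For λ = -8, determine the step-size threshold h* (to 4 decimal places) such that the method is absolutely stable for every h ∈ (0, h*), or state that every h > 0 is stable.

(-3.1250,0); λ=-8 ⇒ h* = (25/8)/8 = 0.3906.

On y'=λy, z=hλ:
  k1=λy_n ⇒ h·k1=z·y_n;  k2=λ(1+2/5z)y_n ⇒ h·k2=z(1+2/5z)y_n
  y_{n+1}/y_n = 1 + 1/5z + 4/5z(1+2/5z) = 1 + z + 8/25z²
  so R(z) = 1 + z + 8/25z².

Find x<0 with |R(x)|<1.
x=-1.78: |R|=0.2339
R=1: x+8/25x²=0 ⇒ x=−25/8=-3.1250; min R=1−1/(4·8/25)=0.2188>−1
Confirm numerically:
  x=-2.993: |R|=0.87358 <1
  x=-2.492: |R|=0.49522 <1
  x=-2.413: |R|=0.45022 <1
  x=-3.709: |R|=1.69314 >1
  x=-3.659: |R|=1.62525 >1
Stable set (-3.1250, 0).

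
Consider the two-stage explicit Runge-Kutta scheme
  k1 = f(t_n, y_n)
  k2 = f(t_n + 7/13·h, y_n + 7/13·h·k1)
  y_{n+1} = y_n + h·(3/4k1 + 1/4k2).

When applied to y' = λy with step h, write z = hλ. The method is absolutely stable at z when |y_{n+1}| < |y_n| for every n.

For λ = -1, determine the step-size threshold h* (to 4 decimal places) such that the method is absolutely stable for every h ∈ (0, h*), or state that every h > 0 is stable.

(-7.4286,0); λ=-1 ⇒ h* = (52/7)/1 = 7.4286.

On y'=λy, z=hλ:
  k1=λy_n ⇒ h·k1=z·y_n;  k2=λ(1+7/13z)y_n ⇒ h·k2=z(1+7/13z)y_n
  y_{n+1}/y_n = 1 + 3/4z + 1/4z(1+7/13z) = 1 + z + 7/52z²
  R(z) = 1 + z + 7/52z².

Boundary: |R(x)|=1, x<0.
x=-1.68: |R|=0.3001
R=1: x+7/52x²=0 ⇒ x=−52/7=-7.4286; min R=1−1/(4·7/52)=-0.8571>−1
Confirm numerically:
  x=-4.825: |R|=0.69107 <1
  x=-3.157: |R|=0.81534 <1
  x=-3.125: |R|=0.81040 <1
  x=-7.873: |R|=1.47102 >1
  x=-7.834: |R|=1.42756 >1
Stable set (-7.4286, 0).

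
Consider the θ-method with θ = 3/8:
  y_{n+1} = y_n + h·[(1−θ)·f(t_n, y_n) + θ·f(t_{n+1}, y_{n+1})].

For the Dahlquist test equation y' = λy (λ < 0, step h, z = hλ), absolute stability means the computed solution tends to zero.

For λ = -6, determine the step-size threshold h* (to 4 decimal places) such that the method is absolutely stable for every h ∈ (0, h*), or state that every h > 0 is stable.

(-8.0000,0); λ=-6 ⇒ h* = (8)/6 = 1.3333.

On y'=λy, z=hλ:
  y_{n+1} = y_n + z·[5/8·y_n + 3/8·y_{n+1}] ⇒ (1 − 3/8z)y_{n+1} = (1 + 5/8z)y_n
  R(z) = (1 + 5/8z)/(1 − 3/8z).

Find x<0 with |R(x)|<1.
x=-1.34: |R|=0.1082
R=−1: 1+5/8x = −1+3/8x ⇒ -1/4x=2 ⇒ x=2/(-1/4)=-8.0000
Confirm numerically:
  x=-6.259: |R|=0.86996 <1
  x=-4.469: |R|=0.67011 <1
  x=-4.349: |R|=0.65306 <1
  x=-8.575: |R|=1.03410 >1
  x=-8.557: |R|=1.03308 >1
Interval (-8.0000, 0).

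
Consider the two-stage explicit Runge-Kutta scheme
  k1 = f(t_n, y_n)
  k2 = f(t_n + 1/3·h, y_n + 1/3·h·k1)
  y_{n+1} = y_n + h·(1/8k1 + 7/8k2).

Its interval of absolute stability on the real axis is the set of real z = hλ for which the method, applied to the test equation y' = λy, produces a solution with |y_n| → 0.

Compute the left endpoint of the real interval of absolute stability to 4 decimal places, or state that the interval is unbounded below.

z* = -3.4286.

On y'=λy, z=hλ:
  k1=λy_n ⇒ h·k1=z·y_n;  k2=λ(1+1/3z)y_n ⇒ h·k2=z(1+1/3z)y_n
  y_{n+1}/y_n = 1 + 1/8z + 7/8z(1+1/3z) = 1 + z + 7/24z²
  ⇒ R(z) = 1 + z + 7/24z².

Need |R(x)|<1, x<0.
x=-0.58: |R|=0.5181
R=1: x+7/24x²=0 ⇒ x=−24/7=-3.4286; min R=1−1/(4·7/24)=0.1429>−1
Confirm numerically:
  x=-2.916: |R|=0.56406 <1
  x=-2.166: |R|=0.20237 <1
  x=-1.976: |R|=0.16283 <1
  x=-4.024: |R|=1.69883 >1
  x=-3.553: |R|=1.12894 >1
Stable set (-3.4286, 0).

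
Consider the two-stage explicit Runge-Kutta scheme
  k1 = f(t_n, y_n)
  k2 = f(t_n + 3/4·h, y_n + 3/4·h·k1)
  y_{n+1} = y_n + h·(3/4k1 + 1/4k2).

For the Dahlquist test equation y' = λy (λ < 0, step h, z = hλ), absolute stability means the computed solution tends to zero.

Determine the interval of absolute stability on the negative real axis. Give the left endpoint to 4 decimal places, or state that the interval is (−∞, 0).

(-5.3333, 0).

Test eqn y'=λy, z=hλ:
  k1=λy_n ⇒ h·k1=z·y_n;  k2=λ(1+3/4z)y_n ⇒ h·k2=z(1+3/4z)y_n
  y_{n+1}/y_n = 1 + 3/4z + 1/4z(1+3/4z) = 1 + z + 3/16z²
  so R(z) = 1 + z + 3/16z².

Boundary: |R(x)|=1, x<0.
x=-1: |R|=0.1875
R=1: x+3/16x²=0 ⇒ x=−16/3=-5.3333; min R=1−1/(4·3/16)=-0.3333>−1
Confirm numerically:
  x=-4.039: |R|=0.01979 <1
  x=-3.067: |R|=0.30328 <1
  x=-2.813: |R|=0.32932 <1
  x=-2.561: |R|=0.33124 <1
  x=-5.822: |R|=1.53344 >1
  x=-5.617: |R|=1.29875 >1
  x=-5.588: |R|=1.26683 >1
Stable set (-5.3333, 0).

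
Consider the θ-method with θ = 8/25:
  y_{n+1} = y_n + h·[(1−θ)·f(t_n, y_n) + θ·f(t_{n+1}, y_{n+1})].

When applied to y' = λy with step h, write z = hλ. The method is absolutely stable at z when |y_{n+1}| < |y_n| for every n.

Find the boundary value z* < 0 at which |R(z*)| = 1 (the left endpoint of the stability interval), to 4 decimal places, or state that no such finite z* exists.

z* = -5.5556.

On y'=λy, z=hλ:
  y_{n+1} = y_n + z·[17/25·y_n + 8/25·y_{n+1}] ⇒ (1 − 8/25z)y_{n+1} = (1 + 17/25z)y_n
  so R(z) = (1 + 17/25z)/(1 − 8/25z).

Find x<0 with |R(x)|<1.
x=-0.87: |R|=0.3195
R=−1: 1+17/25x = −1+8/25x ⇒ -9/25x=2 ⇒ x=2/(-9/25)=-5.5556
Confirm numerically:
  x=-3.365: |R|=0.62028 <1
  x=-3.026: |R|=0.53735 <1
  x=-2.983: |R|=0.52617 <1
  x=-2.770: |R|=0.46841 <1
  x=-6.064: |R|=1.06225 >1
  x=-5.773: |R|=1.02749 >1
  x=-5.718: |R|=1.02067 >1
Stable set (-5.5556, 0).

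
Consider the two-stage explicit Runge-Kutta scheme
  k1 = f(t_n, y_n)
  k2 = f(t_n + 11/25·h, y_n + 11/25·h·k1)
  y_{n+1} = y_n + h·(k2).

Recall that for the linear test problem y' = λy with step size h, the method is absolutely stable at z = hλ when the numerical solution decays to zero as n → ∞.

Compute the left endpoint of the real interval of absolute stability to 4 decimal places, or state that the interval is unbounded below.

Set f=λy, z=hλ:
  k1=λy_n ⇒ h·k1=z·y_n;  k2=λ(1+11/25z)y_n ⇒ h·k2=z(1+11/25z)y_n
  y_{n+1}/y_n = 1 + z(1+11/25z) = 1 + z + 11/25z²
  R(z) = 1 + z + 11/25z².

Solve |R(x)|<1 on ℝ⁻.
x=-0.93: |R|=0.4506
R=1: x+11/25x²=0 ⇒ x=−25/11=-2.2727; min R=1−1/(4·11/25)=0.4318>−1
Confirm numerically:
  x=-1.582: |R|=0.51920 <1
  x=-1.332: |R|=0.44866 <1
  x=-1.067: |R|=0.43394 <1
  x=-0.953: |R|=0.44661 <1
  x=-2.372: |R|=1.10361 >1
  x=-2.354: |R|=1.08418 >1
  x=-2.350: |R|=1.07990 >1
So |R|<1 on (-2.2727, 0).

left endpoint -2.2727.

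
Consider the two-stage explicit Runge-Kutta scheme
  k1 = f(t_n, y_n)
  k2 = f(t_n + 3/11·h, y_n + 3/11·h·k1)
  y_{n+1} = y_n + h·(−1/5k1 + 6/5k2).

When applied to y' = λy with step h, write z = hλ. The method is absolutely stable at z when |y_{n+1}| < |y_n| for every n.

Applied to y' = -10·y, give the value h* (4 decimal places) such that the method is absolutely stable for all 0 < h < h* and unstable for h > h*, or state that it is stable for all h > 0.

(-3.0556,0); λ=-10 ⇒ h* = (55/18)/10 = 0.3056.

Set f=λy, z=hλ:
  k1=λy_n ⇒ h·k1=z·y_n;  k2=λ(1+3/11z)y_n ⇒ h·k2=z(1+3/11z)y_n
  y_{n+1}/y_n = 1 − 1/5z + 6/5z(1+3/11z) = 1 + z + 18/55z²
  R(z) = 1 + z + 18/55z².

Solve |R(x)|<1 on ℝ⁻.
x=-0.96: |R|=0.3416
R=1: x+18/55x²=0 ⇒ x=−55/18=-3.0556; min R=1−1/(4·18/55)=0.2361>−1
Confirm numerically:
  x=-2.727: |R|=0.70677 <1
  x=-1.806: |R|=0.26144 <1
  x=-1.698: |R|=0.24559 <1
  x=-3.636: |R|=1.69071 >1
  x=-3.117: |R|=1.06268 >1
Stable set (-3.0556, 0).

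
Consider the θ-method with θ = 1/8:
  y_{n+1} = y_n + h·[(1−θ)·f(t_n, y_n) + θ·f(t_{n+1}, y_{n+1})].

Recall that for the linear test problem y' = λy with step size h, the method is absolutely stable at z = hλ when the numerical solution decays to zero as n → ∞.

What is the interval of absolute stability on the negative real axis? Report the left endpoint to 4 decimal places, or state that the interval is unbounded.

z∈(-2.6667,0).

On y'=λy, z=hλ:
  y_{n+1} = y_n + z·[7/8·y_n + 1/8·y_{n+1}] ⇒ (1 − 1/8z)y_{n+1} = (1 + 7/8z)y_n
  Hence R(z) = (1 + 7/8z)/(1 − 1/8z).

Find x<0 with |R(x)|<1.
x=-0.38: |R|=0.6372
R=−1: 1+7/8x = −1+1/8x ⇒ -3/4x=2 ⇒ x=2/(-3/4)=-2.6667
Confirm numerically:
  x=-1.410: |R|=0.19872 <1
  x=-1.206: |R|=0.04801 <1
  x=-1.076: |R|=0.05156 <1
  x=-3.237: |R|=1.30453 >1
  x=-2.980: |R|=1.17122 >1
Interval (-2.6667, 0).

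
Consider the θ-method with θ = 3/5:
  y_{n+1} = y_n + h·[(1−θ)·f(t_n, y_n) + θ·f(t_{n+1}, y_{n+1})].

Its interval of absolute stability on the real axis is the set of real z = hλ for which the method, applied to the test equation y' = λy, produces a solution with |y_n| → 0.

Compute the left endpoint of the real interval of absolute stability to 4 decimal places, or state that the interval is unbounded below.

With y'=λy (z=hλ):
  y_{n+1} = y_n + z·[2/5·y_n + 3/5·y_{n+1}] ⇒ (1 − 3/5z)y_{n+1} = (1 + 2/5z)y_n
  so R(z) = (1 + 2/5z)/(1 − 3/5z).

Need |R(x)|<1, x<0.
x=-1.02: |R|=0.3672
x=-2: |R|=0.0909
x=-10: |R|=0.4286
x=-100: |R|=0.6393
θ=3/5≥1/2 ⇒ |1+2/5x|<|1−3/5x| ∀x<0 ⇒ interval (−∞,0).

(−∞, 0) — no finite endpoint.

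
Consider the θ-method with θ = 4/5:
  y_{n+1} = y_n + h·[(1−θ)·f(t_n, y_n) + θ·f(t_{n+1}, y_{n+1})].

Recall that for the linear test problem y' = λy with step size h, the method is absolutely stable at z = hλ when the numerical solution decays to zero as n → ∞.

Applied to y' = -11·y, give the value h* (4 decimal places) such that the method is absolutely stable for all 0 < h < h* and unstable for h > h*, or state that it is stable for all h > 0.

Set f=λy, z=hλ:
  y_{n+1} = y_n + z·[1/5·y_n + 4/5·y_{n+1}] ⇒ (1 − 4/5z)y_{n+1} = (1 + 1/5z)y_n
  R(z) = (1 + 1/5z)/(1 − 4/5z).

Boundary: |R(x)|=1, x<0.
x=-0.36: |R|=0.7205
x=-2: |R|=0.2308
x=-10: |R|=0.1111
x=-100: |R|=0.2346
θ=4/5≥1/2 ⇒ |1+1/5x|<|1−4/5x| ∀x<0 ⇒ unbounded interval.

interval (−∞, 0). Any h>0 works for λ=-11.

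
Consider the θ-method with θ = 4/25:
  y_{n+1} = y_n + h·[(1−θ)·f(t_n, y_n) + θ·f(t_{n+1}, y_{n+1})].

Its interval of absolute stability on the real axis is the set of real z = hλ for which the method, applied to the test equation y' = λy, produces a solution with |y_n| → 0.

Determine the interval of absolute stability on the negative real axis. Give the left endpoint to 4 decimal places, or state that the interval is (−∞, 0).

On y'=λy, z=hλ:
  y_{n+1} = y_n + z·[21/25·y_n + 4/25·y_{n+1}] ⇒ (1 − 4/25z)y_{n+1} = (1 + 21/25z)y_n
  Hence R(z) = (1 + 21/25z)/(1 − 4/25z).

Find x<0 with |R(x)|<1.
x=-0.77: |R|=0.3145
R=−1: 1+21/25x = −1+4/25x ⇒ -17/25x=2 ⇒ x=2/(-17/25)=-2.9412
Confirm numerically:
  x=-2.794: |R|=0.93084 <1
  x=-1.935: |R|=0.47755 <1
  x=-1.555: |R|=0.24520 <1
  x=-1.333: |R|=0.09867 <1
  x=-3.511: |R|=1.24810 >1
  x=-2.975: |R|=1.01558 >1
So |R|<1 on (-2.9412, 0).

(-2.9412, 0).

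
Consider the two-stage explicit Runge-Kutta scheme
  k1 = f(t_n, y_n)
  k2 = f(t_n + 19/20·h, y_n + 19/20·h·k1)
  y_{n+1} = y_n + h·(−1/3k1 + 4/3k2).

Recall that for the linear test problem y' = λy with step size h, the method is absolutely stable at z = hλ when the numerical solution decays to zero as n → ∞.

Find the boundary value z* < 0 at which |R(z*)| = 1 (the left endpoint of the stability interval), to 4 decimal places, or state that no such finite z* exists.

left endpoint -0.7895.

Test eqn y'=λy, z=hλ:
  k1=λy_n ⇒ h·k1=z·y_n;  k2=λ(1+19/20z)y_n ⇒ h·k2=z(1+19/20z)y_n
  y_{n+1}/y_n = 1 − 1/3z + 4/3z(1+19/20z) = 1 + z + 19/15z²
  Hence R(z) = 1 + z + 19/15z².

Find x<0 with |R(x)|<1.
x=-1.51: |R|=2.3781
R=1: x+19/15x²=0 ⇒ x=−15/19=-0.7895; min R=1−1/(4·19/15)=0.8026>−1
Confirm numerically:
  x=-0.594: |R|=0.85293 <1
  x=-0.575: |R|=0.84379 <1
  x=-0.424: |R|=0.80372 <1
  x=-0.320: |R|=0.80971 <1
  x=-1.353: |R|=1.96577 >1
  x=-1.216: |R|=1.65696 >1
Interval (-0.7895, 0).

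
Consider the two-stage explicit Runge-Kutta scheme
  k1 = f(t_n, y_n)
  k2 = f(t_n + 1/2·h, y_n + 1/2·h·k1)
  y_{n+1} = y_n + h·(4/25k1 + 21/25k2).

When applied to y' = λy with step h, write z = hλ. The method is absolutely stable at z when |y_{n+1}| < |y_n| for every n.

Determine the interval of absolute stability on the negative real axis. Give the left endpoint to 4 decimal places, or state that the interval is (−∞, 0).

Test eqn y'=λy, z=hλ:
  k1=λy_n ⇒ h·k1=z·y_n;  k2=λ(1+1/2z)y_n ⇒ h·k2=z(1+1/2z)y_n
  y_{n+1}/y_n = 1 + 4/25z + 21/25z(1+1/2z) = 1 + z + 21/50z²
  R(z) = 1 + z + 21/50z².

Solve |R(x)|<1 on ℝ⁻.
x=-1.2: |R|=0.4048
R=1: x+21/50x²=0 ⇒ x=−50/21=-2.3810; min R=1−1/(4·21/50)=0.4048>−1
Confirm numerically:
  x=-1.341: |R|=0.41428 <1
  x=-1.235: |R|=0.40559 <1
  x=-1.000: |R|=0.42000 <1
  x=-2.866: |R|=1.58386 >1
  x=-2.621: |R|=1.26425 >1
  x=-2.423: |R|=1.04279 >1
Interval (-2.3810, 0).

z∈(-2.3810,0).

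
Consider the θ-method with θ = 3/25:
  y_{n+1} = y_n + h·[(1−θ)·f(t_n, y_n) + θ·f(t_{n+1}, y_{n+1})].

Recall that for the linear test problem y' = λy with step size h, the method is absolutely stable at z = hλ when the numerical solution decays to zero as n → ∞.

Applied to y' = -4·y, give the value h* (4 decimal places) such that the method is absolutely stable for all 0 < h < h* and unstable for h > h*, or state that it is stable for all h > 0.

On y'=λy, z=hλ:
  y_{n+1} = y_n + z·[22/25·y_n + 3/25·y_{n+1}] ⇒ (1 − 3/25z)y_{n+1} = (1 + 22/25z)y_n
  so R(z) = (1 + 22/25z)/(1 − 3/25z).

Solve |R(x)|<1 on ℝ⁻.
x=-1.44: |R|=0.2278
R=−1: 1+22/25x = −1+3/25x ⇒ -19/25x=2 ⇒ x=2/(-19/25)=-2.6316
Confirm numerically:
  x=-2.313: |R|=0.81048 <1
  x=-2.229: |R|=0.75861 <1
  x=-1.061: |R|=0.05883 <1
  x=-3.058: |R|=1.23708 >1
  x=-2.951: |R|=1.17928 >1
  x=-2.701: |R|=1.03985 >1
Interval (-2.6316, 0).

(-2.6316,0); λ=-4 ⇒ h* = (50/19)/4 = 0.6579.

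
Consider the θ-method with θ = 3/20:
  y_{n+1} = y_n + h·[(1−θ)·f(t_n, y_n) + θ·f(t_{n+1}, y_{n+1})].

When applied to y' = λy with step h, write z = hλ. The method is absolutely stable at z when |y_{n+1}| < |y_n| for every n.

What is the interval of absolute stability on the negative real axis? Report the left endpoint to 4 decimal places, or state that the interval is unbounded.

Set f=λy, z=hλ:
  y_{n+1} = y_n + z·[17/20·y_n + 3/20·y_{n+1}] ⇒ (1 − 3/20z)y_{n+1} = (1 + 17/20z)y_n
  R(z) = (1 + 17/20z)/(1 − 3/20z).

Find x<0 with |R(x)|<1.
x=-1.42: |R|=0.1707
R=−1: 1+17/20x = −1+3/20x ⇒ -7/10x=2 ⇒ x=2/(-7/10)=-2.8571
Confirm numerically:
  x=-2.674: |R|=0.90850 <1
  x=-2.083: |R|=0.58711 <1
  x=-1.324: |R|=0.10462 <1
  x=-3.357: |R|=1.23272 >1
  x=-3.013: |R|=1.07514 >1
  x=-2.986: |R|=1.06230 >1
So |R|<1 on (-2.8571, 0).

z∈(-2.8571,0).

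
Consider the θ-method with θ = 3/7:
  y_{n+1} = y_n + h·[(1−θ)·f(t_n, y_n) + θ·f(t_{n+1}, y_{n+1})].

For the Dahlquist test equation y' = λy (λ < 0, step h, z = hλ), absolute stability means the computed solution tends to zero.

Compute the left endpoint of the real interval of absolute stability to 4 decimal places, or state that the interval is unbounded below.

Test eqn y'=λy, z=hλ:
  y_{n+1} = y_n + z·[4/7·y_n + 3/7·y_{n+1}] ⇒ (1 − 3/7z)y_{n+1} = (1 + 4/7z)y_n
  Hence R(z) = (1 + 4/7z)/(1 − 3/7z).

Find x<0 with |R(x)|<1.
x=-0.59: |R|=0.5291
R=−1: 1+4/7x = −1+3/7x ⇒ -1/7x=2 ⇒ x=2/(-1/7)=-14.0000
Confirm numerically:
  x=-8.249: |R|=0.81885 <1
  x=-8.050: |R|=0.80899 <1
  x=-6.459: |R|=0.71411 <1
  x=-5.982: |R|=0.67859 <1
  x=-14.090: |R|=1.00183 >1
  x=-14.039: |R|=1.00079 >1
Interval (-14.0000, 0).

z* = -14.0000.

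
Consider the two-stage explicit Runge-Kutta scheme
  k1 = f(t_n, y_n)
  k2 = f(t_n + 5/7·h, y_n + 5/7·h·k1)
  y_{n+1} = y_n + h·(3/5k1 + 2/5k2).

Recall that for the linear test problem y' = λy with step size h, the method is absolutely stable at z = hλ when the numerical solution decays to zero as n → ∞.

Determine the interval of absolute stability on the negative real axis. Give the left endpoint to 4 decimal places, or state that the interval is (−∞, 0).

(-3.5000, 0).

With y'=λy (z=hλ):
  k1=λy_n ⇒ h·k1=z·y_n;  k2=λ(1+5/7z)y_n ⇒ h·k2=z(1+5/7z)y_n
  y_{n+1}/y_n = 1 + 3/5z + 2/5z(1+5/7z) = 1 + z + 2/7z²
  Hence R(z) = 1 + z + 2/7z².

Boundary: |R(x)|=1, x<0.
x=-1.74: |R|=0.1250
R=1: x+2/7x²=0 ⇒ x=−7/2=-3.5000; min R=1−1/(4·2/7)=0.1250>−1
Confirm numerically:
  x=-3.216: |R|=0.73904 <1
  x=-2.679: |R|=0.37158 <1
  x=-2.554: |R|=0.30969 <1
  x=-1.560: |R|=0.13531 <1
  x=-3.898: |R|=1.44326 >1
  x=-3.659: |R|=1.16622 >1
So |R|<1 on (-3.5000, 0).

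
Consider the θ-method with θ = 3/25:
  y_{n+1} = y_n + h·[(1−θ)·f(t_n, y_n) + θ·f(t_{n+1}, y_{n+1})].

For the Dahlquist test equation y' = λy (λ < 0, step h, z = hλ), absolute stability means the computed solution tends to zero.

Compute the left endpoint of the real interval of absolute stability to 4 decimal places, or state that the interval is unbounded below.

On y'=λy, z=hλ:
  y_{n+1} = y_n + z·[22/25·y_n + 3/25·y_{n+1}] ⇒ (1 − 3/25z)y_{n+1} = (1 + 22/25z)y_n
  ⇒ R(z) = (1 + 22/25z)/(1 − 3/25z).

Solve |R(x)|<1 on ℝ⁻.
x=-1.48: |R|=0.2568
R=−1: 1+22/25x = −1+3/25x ⇒ -19/25x=2 ⇒ x=2/(-19/25)=-2.6316
Confirm numerically:
  x=-2.483: |R|=0.91300 <1
  x=-1.598: |R|=0.34087 <1
  x=-1.411: |R|=0.20668 <1
  x=-3.179: |R|=1.30116 >1
  x=-3.093: |R|=1.25575 >1
So |R|<1 on (-2.6316, 0).

left endpoint -2.6316.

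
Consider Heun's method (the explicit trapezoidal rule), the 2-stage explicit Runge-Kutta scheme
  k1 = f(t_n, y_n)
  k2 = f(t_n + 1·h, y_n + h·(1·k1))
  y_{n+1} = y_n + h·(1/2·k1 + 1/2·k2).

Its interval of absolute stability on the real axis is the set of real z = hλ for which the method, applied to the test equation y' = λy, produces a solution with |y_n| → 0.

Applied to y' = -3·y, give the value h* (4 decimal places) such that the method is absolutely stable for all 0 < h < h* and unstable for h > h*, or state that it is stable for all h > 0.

(-2.0000,0); λ=-3 ⇒ h* = 0.6667.

Test eqn y'=λy, z=hλ:
  order 2, 2-stage ⇒ R(z)=1+z+z^2/2
  (e.g. R(-1.75)=0.78125, |R|=0.78125)

Solve |R(x)|<1 on ℝ⁻.
x=-1.75: |R|=0.7812
|R(-1.65)|=0.7112 |R(-1.43)|=0.5924 |R(-1.21)|=0.5221
Bisect:
  x_lo=-2.3618 |R|=1.4273  x_hi=-0.1236 |R|=0.8840
  mid=-1.24271 |R|=0.52945 →hi
  mid=-1.80227 |R|=0.82182 →hi
  mid=-2.08205 |R|=1.08542 →lo
  mid=-1.94216 |R|=0.94383 →hi
  mid=-2.01210 |R|=1.01218 →lo
  mid=-1.97713 |R|=0.97739 →hi
  mid=-1.99462 |R|=0.99463 →hi
  mid=-2.00336 |R|=1.00337 →lo
  mid=-1.99899 |R|=0.99899 →hi
  mid=-2.00118 |R|=1.00118 →lo
  ...
  [-2.00008,-1.99995] ⇒ x*=-2.0000
Interval (-2.0000, 0).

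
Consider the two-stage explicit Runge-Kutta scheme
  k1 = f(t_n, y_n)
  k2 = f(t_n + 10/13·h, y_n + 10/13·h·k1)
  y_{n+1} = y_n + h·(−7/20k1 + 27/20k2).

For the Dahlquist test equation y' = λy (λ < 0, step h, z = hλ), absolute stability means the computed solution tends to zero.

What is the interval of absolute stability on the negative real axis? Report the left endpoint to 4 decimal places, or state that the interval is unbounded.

(-0.9630, 0).

With y'=λy (z=hλ):
  k1=λy_n ⇒ h·k1=z·y_n;  k2=λ(1+10/13z)y_n ⇒ h·k2=z(1+10/13z)y_n
  y_{n+1}/y_n = 1 − 7/20z + 27/20z(1+10/13z) = 1 + z + 27/26z²
  ⇒ R(z) = 1 + z + 27/26z².

Find x<0 with |R(x)|<1.
x=-1.16: |R|=1.2374
R=1: x+27/26x²=0 ⇒ x=−26/27=-0.9630; min R=1−1/(4·27/26)=0.7593>−1
Confirm numerically:
  x=-0.906: |R|=0.94641 <1
  x=-0.691: |R|=0.80485 <1
  x=-0.674: |R|=0.79775 <1
  x=-0.394: |R|=0.76721 <1
  x=-1.296: |R|=1.44822 >1
  x=-1.203: |R|=1.29987 >1
  x=-1.099: |R|=1.15525 >1
Stable set (-0.9630, 0).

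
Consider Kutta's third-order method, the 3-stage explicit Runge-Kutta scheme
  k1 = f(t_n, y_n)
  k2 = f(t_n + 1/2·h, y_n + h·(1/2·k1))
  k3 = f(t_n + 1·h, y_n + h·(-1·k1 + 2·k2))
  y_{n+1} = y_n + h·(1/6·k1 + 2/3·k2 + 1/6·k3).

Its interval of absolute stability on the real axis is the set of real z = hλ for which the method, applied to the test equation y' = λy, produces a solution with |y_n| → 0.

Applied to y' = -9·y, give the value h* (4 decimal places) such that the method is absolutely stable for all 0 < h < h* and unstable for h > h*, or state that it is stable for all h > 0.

On y'=λy, z=hλ:
  order 3, 3-stage ⇒ R(z)=1+z+z^2/2+z^3/6
  (e.g. R(-1.32)=0.16787, |R|=0.16787)

Boundary: |R(x)|=1, x<0.
x=-1.32: |R|=0.1679
|R(-2.79)|=1.5176 |R(-2.62)|=1.1853 |R(-0.66)|=0.5099
Bisect:
  x_lo=-3.3215 |R|=2.9128  x_hi=-0.3381 |R|=0.7126
  mid=-1.82982 |R|=0.17681 →hi
  mid=-2.57567 |R|=1.10651 →lo
  mid=-2.20275 |R|=0.55802 →hi
  mid=-2.38921 |R|=0.80811 →hi
  mid=-2.48244 |R|=0.95087 →hi
  mid=-2.52906 |R|=1.02702 →lo
  mid=-2.50575 |R|=0.98854 →hi
  mid=-2.51740 |R|=1.00768 →lo
  mid=-2.51158 |R|=0.99808 →hi
  ...
  [-2.51285,-2.51267] ⇒ x*=-2.5127
Stable set (-2.5127, 0).

(-2.5127,0); λ=-9 ⇒ h* = 0.2792.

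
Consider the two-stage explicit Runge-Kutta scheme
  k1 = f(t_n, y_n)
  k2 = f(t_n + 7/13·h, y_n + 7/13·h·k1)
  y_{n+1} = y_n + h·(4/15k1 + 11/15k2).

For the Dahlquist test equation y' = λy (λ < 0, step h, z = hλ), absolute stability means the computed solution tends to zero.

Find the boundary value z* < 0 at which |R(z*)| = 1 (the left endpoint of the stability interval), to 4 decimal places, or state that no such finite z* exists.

Test eqn y'=λy, z=hλ:
  k1=λy_n ⇒ h·k1=z·y_n;  k2=λ(1+7/13z)y_n ⇒ h·k2=z(1+7/13z)y_n
  y_{n+1}/y_n = 1 + 4/15z + 11/15z(1+7/13z) = 1 + z + 77/195z²
  ⇒ R(z) = 1 + z + 77/195z².

Find x<0 with |R(x)|<1.
x=-1.46: |R|=0.3817
R=1: x+77/195x²=0 ⇒ x=−195/77=-2.5325; min R=1−1/(4·77/195)=0.3669>−1
Confirm numerically:
  x=-2.083: |R|=0.63030 <1
  x=-1.939: |R|=0.54561 <1
  x=-1.649: |R|=0.42474 <1
  x=-3.125: |R|=1.73117 >1
  x=-2.764: |R|=1.25270 >1
  x=-2.703: |R|=1.18202 >1
So |R|<1 on (-2.5325, 0).

left endpoint -2.5325.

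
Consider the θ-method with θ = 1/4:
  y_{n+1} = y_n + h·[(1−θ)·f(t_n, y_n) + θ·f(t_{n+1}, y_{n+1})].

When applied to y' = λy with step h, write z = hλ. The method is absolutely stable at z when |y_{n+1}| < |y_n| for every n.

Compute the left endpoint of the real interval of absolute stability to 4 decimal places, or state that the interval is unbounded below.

On y'=λy, z=hλ:
  y_{n+1} = y_n + z·[3/4·y_n + 1/4·y_{n+1}] ⇒ (1 − 1/4z)y_{n+1} = (1 + 3/4z)y_n
  ⇒ R(z) = (1 + 3/4z)/(1 − 1/4z).

Boundary: |R(x)|=1, x<0.
x=-1.58: |R|=0.1326
R=−1: 1+3/4x = −1+1/4x ⇒ -1/2x=2 ⇒ x=2/(-1/2)=-4.0000
Confirm numerically:
  x=-3.772: |R|=0.94133 <1
  x=-3.667: |R|=0.91313 <1
  x=-3.076: |R|=0.73884 <1
  x=-2.792: |R|=0.64429 <1
  x=-4.561: |R|=1.13106 >1
  x=-4.367: |R|=1.08773 >1
  x=-4.237: |R|=1.05755 >1
So |R|<1 on (-4.0000, 0).

left endpoint -4.0000.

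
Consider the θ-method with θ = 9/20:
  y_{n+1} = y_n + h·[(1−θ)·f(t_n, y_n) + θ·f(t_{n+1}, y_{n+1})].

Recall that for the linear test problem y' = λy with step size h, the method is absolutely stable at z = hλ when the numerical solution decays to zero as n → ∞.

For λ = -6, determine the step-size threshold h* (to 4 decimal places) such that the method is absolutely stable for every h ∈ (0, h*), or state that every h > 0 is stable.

On y'=λy, z=hλ:
  y_{n+1} = y_n + z·[11/20·y_n + 9/20·y_{n+1}] ⇒ (1 − 9/20z)y_{n+1} = (1 + 11/20z)y_n
  ⇒ R(z) = (1 + 11/20z)/(1 − 9/20z).

Find x<0 with |R(x)|<1.
x=-1.71: |R|=0.0336
R=−1: 1+11/20x = −1+9/20x ⇒ -1/10x=2 ⇒ x=2/(-1/10)=-20.0000
Confirm numerically:
  x=-16.267: |R|=0.95513 <1
  x=-15.533: |R|=0.94409 <1
  x=-14.663: |R|=0.92976 <1
  x=-9.635: |R|=0.80574 <1
  x=-20.556: |R|=1.00542 >1
  x=-20.107: |R|=1.00106 >1
  x=-20.102: |R|=1.00102 >1
So |R|<1 on (-20.0000, 0).

(-20.0000,0); λ=-6 ⇒ h* = (20)/6 = 3.3333.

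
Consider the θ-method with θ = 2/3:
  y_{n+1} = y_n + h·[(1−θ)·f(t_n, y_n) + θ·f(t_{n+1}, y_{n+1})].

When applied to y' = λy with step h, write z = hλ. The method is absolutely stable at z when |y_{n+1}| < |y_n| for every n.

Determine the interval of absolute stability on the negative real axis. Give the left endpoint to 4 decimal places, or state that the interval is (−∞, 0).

interval (−∞, 0).

Set f=λy, z=hλ:
  y_{n+1} = y_n + z·[1/3·y_n + 2/3·y_{n+1}] ⇒ (1 − 2/3z)y_{n+1} = (1 + 1/3z)y_n
  Hence R(z) = (1 + 1/3z)/(1 − 2/3z).

Find x<0 with |R(x)|<1.
x=-1.59: |R|=0.2282
x=-2: |R|=0.1429
x=-10: |R|=0.3043
x=-100: |R|=0.4778
θ=2/3≥1/2 ⇒ |1+1/3x|<|1−2/3x| ∀x<0 ⇒ stable on all of ℝ⁻.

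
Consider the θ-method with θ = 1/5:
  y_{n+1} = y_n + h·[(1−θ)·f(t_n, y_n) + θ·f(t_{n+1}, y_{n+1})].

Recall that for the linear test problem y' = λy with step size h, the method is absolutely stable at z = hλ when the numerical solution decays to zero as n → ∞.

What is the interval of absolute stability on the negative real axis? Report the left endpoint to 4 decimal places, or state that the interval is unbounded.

With y'=λy (z=hλ):
  y_{n+1} = y_n + z·[4/5·y_n + 1/5·y_{n+1}] ⇒ (1 − 1/5z)y_{n+1} = (1 + 4/5z)y_n
  ⇒ R(z) = (1 + 4/5z)/(1 − 1/5z).

Find x<0 with |R(x)|<1.
x=-1.57: |R|=0.1948
R=−1: 1+4/5x = −1+1/5x ⇒ -3/5x=2 ⇒ x=2/(-3/5)=-3.3333
Confirm numerically:
  x=-2.570: |R|=0.69749 <1
  x=-2.225: |R|=0.53979 <1
  x=-1.903: |R|=0.37839 <1
  x=-1.550: |R|=0.18321 <1
  x=-3.779: |R|=1.15230 >1
  x=-3.418: |R|=1.03017 >1
Stable set (-3.3333, 0).

(-3.3333, 0).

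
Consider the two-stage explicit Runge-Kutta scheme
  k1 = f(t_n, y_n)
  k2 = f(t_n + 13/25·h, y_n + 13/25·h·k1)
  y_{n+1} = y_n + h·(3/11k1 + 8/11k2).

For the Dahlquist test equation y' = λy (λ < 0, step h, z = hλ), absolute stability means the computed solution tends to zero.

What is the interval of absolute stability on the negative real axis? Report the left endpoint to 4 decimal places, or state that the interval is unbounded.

z∈(-2.6442,0).

On y'=λy, z=hλ:
  k1=λy_n ⇒ h·k1=z·y_n;  k2=λ(1+13/25z)y_n ⇒ h·k2=z(1+13/25z)y_n
  y_{n+1}/y_n = 1 + 3/11z + 8/11z(1+13/25z) = 1 + z + 104/275z²
  R(z) = 1 + z + 104/275z².

Solve |R(x)|<1 on ℝ⁻.
x=-0.77: |R|=0.4542
R=1: x+104/275x²=0 ⇒ x=−275/104=-2.6442; min R=1−1/(4·104/275)=0.3389>−1
Confirm numerically:
  x=-2.476: |R|=0.84247 <1
  x=-2.431: |R|=0.80396 <1
  x=-1.109: |R|=0.35612 <1
  x=-3.130: |R|=1.57501 >1
  x=-3.055: |R|=1.47458 >1
  x=-3.036: |R|=1.44981 >1
Interval (-2.6442, 0).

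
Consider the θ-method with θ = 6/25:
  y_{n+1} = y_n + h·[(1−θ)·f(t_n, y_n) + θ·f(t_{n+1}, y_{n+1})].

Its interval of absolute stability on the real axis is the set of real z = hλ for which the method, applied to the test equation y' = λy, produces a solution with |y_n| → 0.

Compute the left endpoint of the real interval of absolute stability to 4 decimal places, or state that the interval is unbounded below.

z* = -3.8462.

Set f=λy, z=hλ:
  y_{n+1} = y_n + z·[19/25·y_n + 6/25·y_{n+1}] ⇒ (1 − 6/25z)y_{n+1} = (1 + 19/25z)y_n
  Hence R(z) = (1 + 19/25z)/(1 − 6/25z).

Find x<0 with |R(x)|<1.
x=-0.53: |R|=0.5298
R=−1: 1+19/25x = −1+6/25x ⇒ -13/25x=2 ⇒ x=2/(-13/25)=-3.8462
Confirm numerically:
  x=-3.770: |R|=0.97921 <1
  x=-3.691: |R|=0.95722 <1
  x=-2.145: |R|=0.41603 <1
  x=-1.967: |R|=0.33620 <1
  x=-4.254: |R|=1.10494 >1
  x=-4.182: |R|=1.08716 >1
Stable set (-3.8462, 0).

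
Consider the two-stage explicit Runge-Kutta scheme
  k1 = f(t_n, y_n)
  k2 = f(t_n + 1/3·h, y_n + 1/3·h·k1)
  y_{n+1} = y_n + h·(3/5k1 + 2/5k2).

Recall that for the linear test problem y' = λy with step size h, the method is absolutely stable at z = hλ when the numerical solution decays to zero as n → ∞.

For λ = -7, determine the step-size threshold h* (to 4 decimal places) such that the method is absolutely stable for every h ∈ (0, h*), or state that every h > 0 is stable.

With y'=λy (z=hλ):
  k1=λy_n ⇒ h·k1=z·y_n;  k2=λ(1+1/3z)y_n ⇒ h·k2=z(1+1/3z)y_n
  y_{n+1}/y_n = 1 + 3/5z + 2/5z(1+1/3z) = 1 + z + 2/15z²
  R(z) = 1 + z + 2/15z².

Need |R(x)|<1, x<0.
x=-0.42: |R|=0.6035
R=1: x+2/15x²=0 ⇒ x=−15/2=-7.5000; min R=1−1/(4·2/15)=-0.8750>−1
Confirm numerically:
  x=-6.763: |R|=0.33542 <1
  x=-4.062: |R|=0.86202 <1
  x=-3.726: |R|=0.87492 <1
  x=-8.040: |R|=1.57888 >1
  x=-7.618: |R|=1.11986 >1
So |R|<1 on (-7.5000, 0).

(-7.5000,0); λ=-7 ⇒ h* = (15/2)/7 = 1.0714.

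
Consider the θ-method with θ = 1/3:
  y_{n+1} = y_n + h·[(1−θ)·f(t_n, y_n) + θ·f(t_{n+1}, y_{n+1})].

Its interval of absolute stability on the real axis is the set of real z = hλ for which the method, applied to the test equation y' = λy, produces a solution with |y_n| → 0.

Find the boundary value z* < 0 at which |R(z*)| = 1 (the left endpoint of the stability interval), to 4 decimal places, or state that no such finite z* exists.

Set f=λy, z=hλ:
  y_{n+1} = y_n + z·[2/3·y_n + 1/3·y_{n+1}] ⇒ (1 − 1/3z)y_{n+1} = (1 + 2/3z)y_n
  R(z) = (1 + 2/3z)/(1 − 1/3z).

Find x<0 with |R(x)|<1.
x=-1.16: |R|=0.1635
R=−1: 1+2/3x = −1+1/3x ⇒ -1/3x=2 ⇒ x=2/(-1/3)=-6.0000
Confirm numerically:
  x=-4.813: |R|=0.84807 <1
  x=-4.262: |R|=0.76067 <1
  x=-4.260: |R|=0.76033 <1
  x=-4.212: |R|=0.75208 <1
  x=-6.528: |R|=1.05542 >1
  x=-6.253: |R|=1.02734 >1
  x=-6.194: |R|=1.02110 >1
Stable set (-6.0000, 0).

left endpoint -6.0000.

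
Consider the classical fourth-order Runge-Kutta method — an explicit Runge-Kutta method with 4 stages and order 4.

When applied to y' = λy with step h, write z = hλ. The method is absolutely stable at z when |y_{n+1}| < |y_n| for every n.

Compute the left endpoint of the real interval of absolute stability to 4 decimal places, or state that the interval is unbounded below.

z* = -2.7853.

Test eqn y'=λy, z=hλ:
  order 4, 4-stage ⇒ R(z)=1+z+z^2/2+z^3/6+z^4/24
  (e.g. R(-1.78)=0.28252, |R|=0.28252)

Boundary: |R(x)|=1, x<0.
x=-1.78: |R|=0.2825
|R(-2.09)|=0.3675 |R(-1.51)|=0.2728 |R(-1.13)|=0.3359
Bisect:
  x_lo=-3.3459 |R|=2.2308  x_hi=-0.1660 |R|=0.8470
  mid=-1.75596 |R|=0.27949 →hi
  mid=-2.55094 |R|=0.70046 →hi
  mid=-2.94843 |R|=1.27513 →lo
  mid=-2.74968 |R|=0.94762 →hi
  mid=-2.84905 |R|=1.10046 →lo
  mid=-2.79937 |R|=1.02143 →lo
  mid=-2.77452 |R|=0.98388 →hi
  mid=-2.78695 |R|=1.00249 →lo
  mid=-2.78074 |R|=0.99315 →hi
  ...
  [-2.78539,-2.78520] ⇒ x*=-2.7853
Stable set (-2.7853, 0).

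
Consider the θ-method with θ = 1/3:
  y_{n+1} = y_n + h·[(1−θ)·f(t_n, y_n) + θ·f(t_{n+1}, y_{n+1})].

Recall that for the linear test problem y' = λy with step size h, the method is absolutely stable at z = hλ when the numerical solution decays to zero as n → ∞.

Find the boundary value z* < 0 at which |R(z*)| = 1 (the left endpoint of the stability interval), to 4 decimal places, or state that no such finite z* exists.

left endpoint -6.0000.

Set f=λy, z=hλ:
  y_{n+1} = y_n + z·[2/3·y_n + 1/3·y_{n+1}] ⇒ (1 − 1/3z)y_{n+1} = (1 + 2/3z)y_n
  ⇒ R(z) = (1 + 2/3z)/(1 − 1/3z).

Solve |R(x)|<1 on ℝ⁻.
x=-0.68: |R|=0.4457
R=−1: 1+2/3x = −1+1/3x ⇒ -1/3x=2 ⇒ x=2/(-1/3)=-6.0000
Confirm numerically:
  x=-5.137: |R|=0.89394 <1
  x=-4.973: |R|=0.87119 <1
  x=-4.102: |R|=0.73275 <1
  x=-2.900: |R|=0.47458 <1
  x=-6.511: |R|=1.05373 >1
  x=-6.365: |R|=1.03897 >1
  x=-6.126: |R|=1.01381 >1
Stable set (-6.0000, 0).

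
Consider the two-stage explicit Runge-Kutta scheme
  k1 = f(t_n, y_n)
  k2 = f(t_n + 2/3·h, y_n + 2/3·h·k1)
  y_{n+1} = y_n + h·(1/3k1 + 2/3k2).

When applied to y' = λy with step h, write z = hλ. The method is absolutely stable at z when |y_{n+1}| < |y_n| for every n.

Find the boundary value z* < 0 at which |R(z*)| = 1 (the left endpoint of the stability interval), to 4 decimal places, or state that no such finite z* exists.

Set f=λy, z=hλ:
  k1=λy_n ⇒ h·k1=z·y_n;  k2=λ(1+2/3z)y_n ⇒ h·k2=z(1+2/3z)y_n
  y_{n+1}/y_n = 1 + 1/3z + 2/3z(1+2/3z) = 1 + z + 4/9z²
  R(z) = 1 + z + 4/9z².

Need |R(x)|<1, x<0.
x=-0.45: |R|=0.6400
R=1: x+4/9x²=0 ⇒ x=−9/4=-2.2500; min R=1−1/(4·4/9)=0.4375>−1
Confirm numerically:
  x=-2.085: |R|=0.84710 <1
  x=-1.945: |R|=0.73634 <1
  x=-1.733: |R|=0.60180 <1
  x=-2.404: |R|=1.16454 >1
  x=-2.363: |R|=1.11868 >1
  x=-2.284: |R|=1.03451 >1
Interval (-2.2500, 0).

z* = -2.2500.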